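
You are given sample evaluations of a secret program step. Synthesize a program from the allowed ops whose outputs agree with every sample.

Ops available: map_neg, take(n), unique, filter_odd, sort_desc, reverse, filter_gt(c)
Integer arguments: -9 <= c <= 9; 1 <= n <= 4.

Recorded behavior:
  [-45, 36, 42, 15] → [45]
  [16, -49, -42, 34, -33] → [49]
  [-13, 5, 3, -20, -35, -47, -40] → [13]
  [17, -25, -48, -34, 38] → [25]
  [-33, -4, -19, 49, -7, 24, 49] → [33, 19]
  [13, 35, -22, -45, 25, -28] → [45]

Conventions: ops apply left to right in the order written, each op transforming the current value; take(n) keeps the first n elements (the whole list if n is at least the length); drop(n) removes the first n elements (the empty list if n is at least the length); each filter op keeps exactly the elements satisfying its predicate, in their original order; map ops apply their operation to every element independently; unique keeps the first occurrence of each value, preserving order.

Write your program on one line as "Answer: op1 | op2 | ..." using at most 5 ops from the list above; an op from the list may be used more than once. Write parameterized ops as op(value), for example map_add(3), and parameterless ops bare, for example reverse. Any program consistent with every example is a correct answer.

map_neg | filter_gt(-2) | filter_gt(6) | take(2) | filter_odd

Check, running the answer program on each example:
  [-45, 36, 42, 15] -> [45, -36, -42, -15] -> [45] -> [45] -> [45] -> [45]
  [16, -49, -42, 34, -33] -> [-16, 49, 42, -34, 33] -> [49, 42, 33] -> [49, 42, 33] -> [49, 42] -> [49]
  [-13, 5, 3, -20, -35, -47, -40] -> [13, -5, -3, 20, 35, 47, 40] -> [13, 20, 35, 47, 40] -> [13, 20, 35, 47, 40] -> [13, 20] -> [13]
  [17, -25, -48, -34, 38] -> [-17, 25, 48, 34, -38] -> [25, 48, 34] -> [25, 48, 34] -> [25, 48] -> [25]
  [-33, -4, -19, 49, -7, 24, 49] -> [33, 4, 19, -49, 7, -24, -49] -> [33, 4, 19, 7] -> [33, 19, 7] -> [33, 19] -> [33, 19]
  [13, 35, -22, -45, 25, -28] -> [-13, -35, 22, 45, -25, 28] -> [22, 45, 28] -> [22, 45, 28] -> [22, 45] -> [45]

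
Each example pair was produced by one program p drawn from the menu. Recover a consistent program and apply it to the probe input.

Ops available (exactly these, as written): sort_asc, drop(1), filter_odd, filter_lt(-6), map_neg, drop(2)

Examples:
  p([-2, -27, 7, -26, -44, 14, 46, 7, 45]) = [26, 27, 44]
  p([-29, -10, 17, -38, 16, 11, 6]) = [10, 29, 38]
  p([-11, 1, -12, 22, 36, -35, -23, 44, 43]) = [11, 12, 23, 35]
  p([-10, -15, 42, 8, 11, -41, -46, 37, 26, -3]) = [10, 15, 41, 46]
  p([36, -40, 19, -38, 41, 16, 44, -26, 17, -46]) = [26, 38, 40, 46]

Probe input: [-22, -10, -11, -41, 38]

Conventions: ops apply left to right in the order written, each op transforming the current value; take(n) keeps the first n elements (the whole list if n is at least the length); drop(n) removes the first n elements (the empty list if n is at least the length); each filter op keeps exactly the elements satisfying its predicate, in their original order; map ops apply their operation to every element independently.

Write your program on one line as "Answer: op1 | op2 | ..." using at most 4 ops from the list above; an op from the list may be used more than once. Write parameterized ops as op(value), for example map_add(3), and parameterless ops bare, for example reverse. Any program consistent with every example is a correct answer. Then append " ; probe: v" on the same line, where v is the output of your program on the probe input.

filter_lt(-6) | map_neg | sort_asc ; probe: [10, 11, 22, 41]

Check, running the answer program on each example:
  [-2, -27, 7, -26, -44, 14, 46, 7, 45] -> [-27, -26, -44] -> [27, 26, 44] -> [26, 27, 44]
  [-29, -10, 17, -38, 16, 11, 6] -> [-29, -10, -38] -> [29, 10, 38] -> [10, 29, 38]
  [-11, 1, -12, 22, 36, -35, -23, 44, 43] -> [-11, -12, -35, -23] -> [11, 12, 35, 23] -> [11, 12, 23, 35]
  [-10, -15, 42, 8, 11, -41, -46, 37, 26, -3] -> [-10, -15, -41, -46] -> [10, 15, 41, 46] -> [10, 15, 41, 46]
  [36, -40, 19, -38, 41, 16, 44, -26, 17, -46] -> [-40, -38, -26, -46] -> [40, 38, 26, 46] -> [26, 38, 40, 46]
  probe: [-22, -10, -11, -41, 38] -> [-22, -10, -11, -41] -> [22, 10, 11, 41] -> [10, 11, 22, 41]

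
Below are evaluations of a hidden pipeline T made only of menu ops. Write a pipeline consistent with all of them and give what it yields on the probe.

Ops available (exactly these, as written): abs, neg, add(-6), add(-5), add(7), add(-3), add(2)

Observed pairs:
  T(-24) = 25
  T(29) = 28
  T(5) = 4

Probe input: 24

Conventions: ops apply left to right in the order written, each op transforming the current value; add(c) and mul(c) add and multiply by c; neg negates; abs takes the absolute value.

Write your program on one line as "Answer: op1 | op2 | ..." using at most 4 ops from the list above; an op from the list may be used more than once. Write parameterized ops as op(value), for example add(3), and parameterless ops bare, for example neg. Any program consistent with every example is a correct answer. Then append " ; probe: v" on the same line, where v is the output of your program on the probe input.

add(2) | add(-3) | abs ; probe: 23

Check, running the answer program on each example:
  -24 -> -22 -> -25 -> 25
  29 -> 31 -> 28 -> 28
  5 -> 7 -> 4 -> 4
  probe: 24 -> 26 -> 23 -> 23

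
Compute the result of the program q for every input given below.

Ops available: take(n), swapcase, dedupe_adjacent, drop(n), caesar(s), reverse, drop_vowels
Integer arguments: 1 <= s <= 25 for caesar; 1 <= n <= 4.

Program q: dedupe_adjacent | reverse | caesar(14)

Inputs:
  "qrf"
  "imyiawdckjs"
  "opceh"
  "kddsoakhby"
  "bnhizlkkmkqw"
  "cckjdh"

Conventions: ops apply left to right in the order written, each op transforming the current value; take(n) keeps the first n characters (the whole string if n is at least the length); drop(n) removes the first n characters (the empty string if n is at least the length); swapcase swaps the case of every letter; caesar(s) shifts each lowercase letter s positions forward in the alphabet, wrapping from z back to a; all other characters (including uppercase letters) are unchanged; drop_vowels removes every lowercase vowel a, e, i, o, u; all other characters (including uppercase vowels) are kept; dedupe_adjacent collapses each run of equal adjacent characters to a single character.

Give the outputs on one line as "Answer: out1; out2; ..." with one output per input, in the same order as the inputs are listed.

Execution, op by op:
  "qrf" -> "qrf" -> "frq" -> "tfe"
  "imyiawdckjs" -> "imyiawdckjs" -> "sjkcdwaiymi" -> "gxyqrkowmaw"
  "opceh" -> "opceh" -> "hecpo" -> "vsqdc"
  "kddsoakhby" -> "kdsoakhby" -> "ybhkaosdk" -> "mpvyocgry"
  "bnhizlkkmkqw" -> "bnhizlkmkqw" -> "wqkmklzihnb" -> "keyayznwvbp"
  "cckjdh" -> "ckjdh" -> "hdjkc" -> "vrxyq"

"tfe"; "gxyqrkowmaw"; "vsqdc"; "mpvyocgry"; "keyayznwvbp"; "vrxyq"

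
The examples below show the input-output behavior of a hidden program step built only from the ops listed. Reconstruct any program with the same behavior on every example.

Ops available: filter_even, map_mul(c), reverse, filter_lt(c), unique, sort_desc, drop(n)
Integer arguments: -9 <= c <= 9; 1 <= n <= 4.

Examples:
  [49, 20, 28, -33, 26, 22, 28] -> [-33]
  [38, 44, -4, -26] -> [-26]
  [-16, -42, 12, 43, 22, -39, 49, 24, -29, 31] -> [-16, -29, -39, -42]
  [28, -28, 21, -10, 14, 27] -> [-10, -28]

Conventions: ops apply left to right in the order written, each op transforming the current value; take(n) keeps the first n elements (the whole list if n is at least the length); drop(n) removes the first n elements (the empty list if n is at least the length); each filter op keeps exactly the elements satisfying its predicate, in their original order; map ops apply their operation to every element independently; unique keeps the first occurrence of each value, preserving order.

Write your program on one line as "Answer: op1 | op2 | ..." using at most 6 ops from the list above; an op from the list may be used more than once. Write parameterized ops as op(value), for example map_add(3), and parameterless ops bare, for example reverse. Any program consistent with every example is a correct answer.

sort_desc | reverse | filter_lt(9) | sort_desc | filter_lt(-8)

Check, running the answer program on each example:
  [49, 20, 28, -33, 26, 22, 28] -> [49, 28, 28, 26, 22, 20, -33] -> [-33, 20, 22, 26, 28, 28, 49] -> [-33] -> [-33] -> [-33]
  [38, 44, -4, -26] -> [44, 38, -4, -26] -> [-26, -4, 38, 44] -> [-26, -4] -> [-4, -26] -> [-26]
  [-16, -42, 12, 43, 22, -39, 49, 24, -29, 31] -> [49, 43, 31, 24, 22, 12, -16, -29, -39, -42] -> [-42, -39, -29, -16, 12, 22, 24, 31, 43, 49] -> [-42, -39, -29, -16] -> [-16, -29, -39, -42] -> [-16, -29, -39, -42]
  [28, -28, 21, -10, 14, 27] -> [28, 27, 21, 14, -10, -28] -> [-28, -10, 14, 21, 27, 28] -> [-28, -10] -> [-10, -28] -> [-10, -28]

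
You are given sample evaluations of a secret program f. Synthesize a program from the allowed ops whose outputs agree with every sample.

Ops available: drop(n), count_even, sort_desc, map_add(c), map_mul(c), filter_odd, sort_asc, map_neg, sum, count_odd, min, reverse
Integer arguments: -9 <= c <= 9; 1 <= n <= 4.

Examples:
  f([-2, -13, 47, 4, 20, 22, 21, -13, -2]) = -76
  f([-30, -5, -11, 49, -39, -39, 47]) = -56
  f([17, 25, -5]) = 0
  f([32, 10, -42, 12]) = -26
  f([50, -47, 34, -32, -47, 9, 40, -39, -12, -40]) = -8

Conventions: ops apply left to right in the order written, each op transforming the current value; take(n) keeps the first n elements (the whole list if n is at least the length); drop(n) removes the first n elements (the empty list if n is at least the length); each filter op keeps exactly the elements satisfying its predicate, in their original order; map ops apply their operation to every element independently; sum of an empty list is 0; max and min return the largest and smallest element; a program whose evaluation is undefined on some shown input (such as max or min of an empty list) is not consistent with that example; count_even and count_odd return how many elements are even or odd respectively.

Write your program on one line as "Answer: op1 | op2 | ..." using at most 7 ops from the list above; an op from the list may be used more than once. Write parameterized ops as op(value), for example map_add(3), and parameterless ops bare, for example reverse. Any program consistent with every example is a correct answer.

map_add(-6) | map_neg | reverse | sort_desc | drop(3) | sum

Check, running the answer program on each example:
  [-2, -13, 47, 4, 20, 22, 21, -13, -2] -> [-8, -19, 41, -2, 14, 16, 15, -19, -8] -> [8, 19, -41, 2, -14, -16, -15, 19, 8] -> [8, 19, -15, -16, -14, 2, -41, 19, 8] -> [19, 19, 8, 8, 2, -14, -15, -16, -41] -> [8, 2, -14, -15, -16, -41] -> -76
  [-30, -5, -11, 49, -39, -39, 47] -> [-36, -11, -17, 43, -45, -45, 41] -> [36, 11, 17, -43, 45, 45, -41] -> [-41, 45, 45, -43, 17, 11, 36] -> [45, 45, 36, 17, 11, -41, -43] -> [17, 11, -41, -43] -> -56
  [17, 25, -5] -> [11, 19, -11] -> [-11, -19, 11] -> [11, -19, -11] -> [11, -11, -19] -> [] -> 0
  [32, 10, -42, 12] -> [26, 4, -48, 6] -> [-26, -4, 48, -6] -> [-6, 48, -4, -26] -> [48, -4, -6, -26] -> [-26] -> -26
  [50, -47, 34, -32, -47, 9, 40, -39, -12, -40] -> [44, -53, 28, -38, -53, 3, 34, -45, -18, -46] -> [-44, 53, -28, 38, 53, -3, -34, 45, 18, 46] -> [46, 18, 45, -34, -3, 53, 38, -28, 53, -44] -> [53, 53, 46, 45, 38, 18, -3, -28, -34, -44] -> [45, 38, 18, -3, -28, -34, -44] -> -8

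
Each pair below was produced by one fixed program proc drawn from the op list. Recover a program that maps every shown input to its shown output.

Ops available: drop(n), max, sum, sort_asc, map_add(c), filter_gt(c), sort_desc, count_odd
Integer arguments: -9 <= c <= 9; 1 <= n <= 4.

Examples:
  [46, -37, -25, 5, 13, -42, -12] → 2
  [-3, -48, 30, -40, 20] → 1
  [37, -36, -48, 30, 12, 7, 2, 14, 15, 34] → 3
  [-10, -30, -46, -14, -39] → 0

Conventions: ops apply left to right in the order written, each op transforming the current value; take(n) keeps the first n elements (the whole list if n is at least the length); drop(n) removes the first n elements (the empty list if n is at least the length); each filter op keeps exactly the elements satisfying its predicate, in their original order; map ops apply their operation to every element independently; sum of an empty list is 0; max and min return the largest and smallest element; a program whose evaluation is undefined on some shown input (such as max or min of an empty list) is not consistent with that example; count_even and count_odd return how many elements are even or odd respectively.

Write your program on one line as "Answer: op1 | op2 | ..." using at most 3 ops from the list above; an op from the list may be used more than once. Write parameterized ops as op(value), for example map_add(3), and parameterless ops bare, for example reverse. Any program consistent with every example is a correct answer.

filter_gt(-5) | sort_desc | count_odd

Check, running the answer program on each example:
  [46, -37, -25, 5, 13, -42, -12] -> [46, 5, 13] -> [46, 13, 5] -> 2
  [-3, -48, 30, -40, 20] -> [-3, 30, 20] -> [30, 20, -3] -> 1
  [37, -36, -48, 30, 12, 7, 2, 14, 15, 34] -> [37, 30, 12, 7, 2, 14, 15, 34] -> [37, 34, 30, 15, 14, 12, 7, 2] -> 3
  [-10, -30, -46, -14, -39] -> [] -> [] -> 0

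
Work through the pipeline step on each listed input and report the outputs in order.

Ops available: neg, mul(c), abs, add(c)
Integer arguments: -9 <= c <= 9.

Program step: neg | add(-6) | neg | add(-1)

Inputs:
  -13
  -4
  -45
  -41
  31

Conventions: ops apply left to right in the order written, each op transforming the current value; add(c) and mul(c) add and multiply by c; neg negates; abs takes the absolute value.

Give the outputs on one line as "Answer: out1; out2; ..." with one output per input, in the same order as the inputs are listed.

-8; 1; -40; -36; 36

Execution, op by op:
  -13 -> 13 -> 7 -> -7 -> -8
  -4 -> 4 -> -2 -> 2 -> 1
  -45 -> 45 -> 39 -> -39 -> -40
  -41 -> 41 -> 35 -> -35 -> -36
  31 -> -31 -> -37 -> 37 -> 36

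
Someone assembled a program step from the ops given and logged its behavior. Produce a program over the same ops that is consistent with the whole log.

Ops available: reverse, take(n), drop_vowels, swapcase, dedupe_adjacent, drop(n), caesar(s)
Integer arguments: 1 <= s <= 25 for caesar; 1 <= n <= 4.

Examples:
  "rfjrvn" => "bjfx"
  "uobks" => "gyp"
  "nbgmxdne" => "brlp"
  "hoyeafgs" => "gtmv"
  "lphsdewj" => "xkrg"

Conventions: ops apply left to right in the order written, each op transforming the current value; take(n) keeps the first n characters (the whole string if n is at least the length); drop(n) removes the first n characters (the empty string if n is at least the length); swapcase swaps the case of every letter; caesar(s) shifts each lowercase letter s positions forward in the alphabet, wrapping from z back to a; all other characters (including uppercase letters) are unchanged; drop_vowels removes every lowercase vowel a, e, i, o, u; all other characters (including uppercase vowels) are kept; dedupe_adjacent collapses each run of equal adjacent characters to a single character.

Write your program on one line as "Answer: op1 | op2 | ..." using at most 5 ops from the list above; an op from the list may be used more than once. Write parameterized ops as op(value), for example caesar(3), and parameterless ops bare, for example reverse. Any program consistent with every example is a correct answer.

drop_vowels | caesar(14) | reverse | drop_vowels | take(4)

Check, running the answer program on each example:
  "rfjrvn" -> "rfjrvn" -> "ftxfjb" -> "bjfxtf" -> "bjfxtf" -> "bjfx"
  "uobks" -> "bks" -> "pyg" -> "gyp" -> "gyp" -> "gyp"
  "nbgmxdne" -> "nbgmxdn" -> "bpualrb" -> "brlaupb" -> "brlpb" -> "brlp"
  "hoyeafgs" -> "hyfgs" -> "vmtug" -> "gutmv" -> "gtmv" -> "gtmv"
  "lphsdewj" -> "lphsdwj" -> "zdvgrkx" -> "xkrgvdz" -> "xkrgvdz" -> "xkrg"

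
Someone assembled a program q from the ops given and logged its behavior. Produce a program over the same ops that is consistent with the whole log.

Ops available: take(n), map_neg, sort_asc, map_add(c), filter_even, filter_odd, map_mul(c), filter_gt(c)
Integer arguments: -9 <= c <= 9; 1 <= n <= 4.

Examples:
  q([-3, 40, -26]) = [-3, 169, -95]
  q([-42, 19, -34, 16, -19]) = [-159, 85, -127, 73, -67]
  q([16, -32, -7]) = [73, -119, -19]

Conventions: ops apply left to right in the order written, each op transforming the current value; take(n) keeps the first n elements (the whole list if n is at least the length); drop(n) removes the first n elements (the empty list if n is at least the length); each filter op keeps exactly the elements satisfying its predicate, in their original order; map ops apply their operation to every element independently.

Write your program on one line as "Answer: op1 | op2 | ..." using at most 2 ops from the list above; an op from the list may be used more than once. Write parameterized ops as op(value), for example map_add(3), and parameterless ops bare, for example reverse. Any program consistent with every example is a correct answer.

map_mul(4) | map_add(9)

Check, running the answer program on each example:
  [-3, 40, -26] -> [-12, 160, -104] -> [-3, 169, -95]
  [-42, 19, -34, 16, -19] -> [-168, 76, -136, 64, -76] -> [-159, 85, -127, 73, -67]
  [16, -32, -7] -> [64, -128, -28] -> [73, -119, -19]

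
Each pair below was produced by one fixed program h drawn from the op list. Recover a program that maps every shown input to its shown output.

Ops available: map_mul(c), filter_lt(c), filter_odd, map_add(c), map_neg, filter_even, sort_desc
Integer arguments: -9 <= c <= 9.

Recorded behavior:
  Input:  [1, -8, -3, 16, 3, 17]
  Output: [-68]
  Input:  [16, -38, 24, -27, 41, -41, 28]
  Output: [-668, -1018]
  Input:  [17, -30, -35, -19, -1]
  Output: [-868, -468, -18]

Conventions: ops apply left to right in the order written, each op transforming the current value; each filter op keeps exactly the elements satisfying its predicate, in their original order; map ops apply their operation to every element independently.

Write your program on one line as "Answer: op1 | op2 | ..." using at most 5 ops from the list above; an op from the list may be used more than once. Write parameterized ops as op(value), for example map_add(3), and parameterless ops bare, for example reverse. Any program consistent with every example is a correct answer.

filter_odd | map_mul(5) | map_mul(5) | filter_lt(8) | map_add(7)

Check, running the answer program on each example:
  [1, -8, -3, 16, 3, 17] -> [1, -3, 3, 17] -> [5, -15, 15, 85] -> [25, -75, 75, 425] -> [-75] -> [-68]
  [16, -38, 24, -27, 41, -41, 28] -> [-27, 41, -41] -> [-135, 205, -205] -> [-675, 1025, -1025] -> [-675, -1025] -> [-668, -1018]
  [17, -30, -35, -19, -1] -> [17, -35, -19, -1] -> [85, -175, -95, -5] -> [425, -875, -475, -25] -> [-875, -475, -25] -> [-868, -468, -18]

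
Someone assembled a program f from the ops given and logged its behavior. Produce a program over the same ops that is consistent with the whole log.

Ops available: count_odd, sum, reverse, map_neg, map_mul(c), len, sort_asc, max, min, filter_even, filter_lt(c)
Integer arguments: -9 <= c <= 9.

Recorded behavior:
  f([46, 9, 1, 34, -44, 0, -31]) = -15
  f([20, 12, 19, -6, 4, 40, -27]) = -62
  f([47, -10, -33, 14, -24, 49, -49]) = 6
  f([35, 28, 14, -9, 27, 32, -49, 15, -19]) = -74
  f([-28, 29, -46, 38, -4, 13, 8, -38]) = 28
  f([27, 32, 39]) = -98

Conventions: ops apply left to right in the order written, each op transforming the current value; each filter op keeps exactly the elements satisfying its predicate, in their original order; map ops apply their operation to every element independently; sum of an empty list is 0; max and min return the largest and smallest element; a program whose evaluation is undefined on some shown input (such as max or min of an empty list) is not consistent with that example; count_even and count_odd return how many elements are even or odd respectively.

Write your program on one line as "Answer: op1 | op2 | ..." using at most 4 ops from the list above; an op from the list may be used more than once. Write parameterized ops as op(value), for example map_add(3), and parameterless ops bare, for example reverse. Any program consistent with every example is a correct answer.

map_neg | reverse | sum

Check, running the answer program on each example:
  [46, 9, 1, 34, -44, 0, -31] -> [-46, -9, -1, -34, 44, 0, 31] -> [31, 0, 44, -34, -1, -9, -46] -> -15
  [20, 12, 19, -6, 4, 40, -27] -> [-20, -12, -19, 6, -4, -40, 27] -> [27, -40, -4, 6, -19, -12, -20] -> -62
  [47, -10, -33, 14, -24, 49, -49] -> [-47, 10, 33, -14, 24, -49, 49] -> [49, -49, 24, -14, 33, 10, -47] -> 6
  [35, 28, 14, -9, 27, 32, -49, 15, -19] -> [-35, -28, -14, 9, -27, -32, 49, -15, 19] -> [19, -15, 49, -32, -27, 9, -14, -28, -35] -> -74
  [-28, 29, -46, 38, -4, 13, 8, -38] -> [28, -29, 46, -38, 4, -13, -8, 38] -> [38, -8, -13, 4, -38, 46, -29, 28] -> 28
  [27, 32, 39] -> [-27, -32, -39] -> [-39, -32, -27] -> -98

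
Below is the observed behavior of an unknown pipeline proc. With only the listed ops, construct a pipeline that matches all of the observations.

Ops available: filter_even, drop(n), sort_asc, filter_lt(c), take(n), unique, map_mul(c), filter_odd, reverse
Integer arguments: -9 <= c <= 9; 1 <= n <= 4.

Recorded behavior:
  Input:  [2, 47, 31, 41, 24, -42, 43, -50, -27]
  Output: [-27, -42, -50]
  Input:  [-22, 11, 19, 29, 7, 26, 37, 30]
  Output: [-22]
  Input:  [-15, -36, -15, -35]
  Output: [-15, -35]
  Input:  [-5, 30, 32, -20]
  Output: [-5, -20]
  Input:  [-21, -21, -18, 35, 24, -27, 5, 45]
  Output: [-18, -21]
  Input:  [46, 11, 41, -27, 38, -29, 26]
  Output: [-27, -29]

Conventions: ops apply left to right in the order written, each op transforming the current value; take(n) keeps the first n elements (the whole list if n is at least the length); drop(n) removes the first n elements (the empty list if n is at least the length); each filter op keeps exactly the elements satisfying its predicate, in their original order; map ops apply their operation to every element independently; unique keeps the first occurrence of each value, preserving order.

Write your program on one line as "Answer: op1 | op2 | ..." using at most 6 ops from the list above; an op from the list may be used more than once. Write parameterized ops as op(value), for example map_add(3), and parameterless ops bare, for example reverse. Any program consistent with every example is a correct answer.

filter_lt(-2) | sort_asc | reverse | take(3) | unique

Check, running the answer program on each example:
  [2, 47, 31, 41, 24, -42, 43, -50, -27] -> [-42, -50, -27] -> [-50, -42, -27] -> [-27, -42, -50] -> [-27, -42, -50] -> [-27, -42, -50]
  [-22, 11, 19, 29, 7, 26, 37, 30] -> [-22] -> [-22] -> [-22] -> [-22] -> [-22]
  [-15, -36, -15, -35] -> [-15, -36, -15, -35] -> [-36, -35, -15, -15] -> [-15, -15, -35, -36] -> [-15, -15, -35] -> [-15, -35]
  [-5, 30, 32, -20] -> [-5, -20] -> [-20, -5] -> [-5, -20] -> [-5, -20] -> [-5, -20]
  [-21, -21, -18, 35, 24, -27, 5, 45] -> [-21, -21, -18, -27] -> [-27, -21, -21, -18] -> [-18, -21, -21, -27] -> [-18, -21, -21] -> [-18, -21]
  [46, 11, 41, -27, 38, -29, 26] -> [-27, -29] -> [-29, -27] -> [-27, -29] -> [-27, -29] -> [-27, -29]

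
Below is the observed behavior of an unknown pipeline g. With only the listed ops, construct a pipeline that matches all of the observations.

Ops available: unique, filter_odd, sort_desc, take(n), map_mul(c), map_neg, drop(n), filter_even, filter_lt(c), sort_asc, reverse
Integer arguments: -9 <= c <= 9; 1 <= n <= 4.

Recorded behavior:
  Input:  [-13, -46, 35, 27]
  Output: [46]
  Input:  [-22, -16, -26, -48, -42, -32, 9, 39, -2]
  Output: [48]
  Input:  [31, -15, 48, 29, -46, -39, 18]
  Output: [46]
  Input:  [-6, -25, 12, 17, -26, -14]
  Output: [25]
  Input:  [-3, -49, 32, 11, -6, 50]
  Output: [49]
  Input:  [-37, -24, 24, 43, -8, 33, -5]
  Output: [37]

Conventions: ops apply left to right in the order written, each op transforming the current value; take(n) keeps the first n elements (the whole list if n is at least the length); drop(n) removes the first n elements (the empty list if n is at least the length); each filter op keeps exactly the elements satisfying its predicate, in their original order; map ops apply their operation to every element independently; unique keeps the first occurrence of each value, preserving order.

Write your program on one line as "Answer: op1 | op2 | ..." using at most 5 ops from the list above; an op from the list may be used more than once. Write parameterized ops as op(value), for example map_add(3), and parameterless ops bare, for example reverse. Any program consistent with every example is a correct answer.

reverse | drop(2) | map_neg | sort_desc | take(1)

Check, running the answer program on each example:
  [-13, -46, 35, 27] -> [27, 35, -46, -13] -> [-46, -13] -> [46, 13] -> [46, 13] -> [46]
  [-22, -16, -26, -48, -42, -32, 9, 39, -2] -> [-2, 39, 9, -32, -42, -48, -26, -16, -22] -> [9, -32, -42, -48, -26, -16, -22] -> [-9, 32, 42, 48, 26, 16, 22] -> [48, 42, 32, 26, 22, 16, -9] -> [48]
  [31, -15, 48, 29, -46, -39, 18] -> [18, -39, -46, 29, 48, -15, 31] -> [-46, 29, 48, -15, 31] -> [46, -29, -48, 15, -31] -> [46, 15, -29, -31, -48] -> [46]
  [-6, -25, 12, 17, -26, -14] -> [-14, -26, 17, 12, -25, -6] -> [17, 12, -25, -6] -> [-17, -12, 25, 6] -> [25, 6, -12, -17] -> [25]
  [-3, -49, 32, 11, -6, 50] -> [50, -6, 11, 32, -49, -3] -> [11, 32, -49, -3] -> [-11, -32, 49, 3] -> [49, 3, -11, -32] -> [49]
  [-37, -24, 24, 43, -8, 33, -5] -> [-5, 33, -8, 43, 24, -24, -37] -> [-8, 43, 24, -24, -37] -> [8, -43, -24, 24, 37] -> [37, 24, 8, -24, -43] -> [37]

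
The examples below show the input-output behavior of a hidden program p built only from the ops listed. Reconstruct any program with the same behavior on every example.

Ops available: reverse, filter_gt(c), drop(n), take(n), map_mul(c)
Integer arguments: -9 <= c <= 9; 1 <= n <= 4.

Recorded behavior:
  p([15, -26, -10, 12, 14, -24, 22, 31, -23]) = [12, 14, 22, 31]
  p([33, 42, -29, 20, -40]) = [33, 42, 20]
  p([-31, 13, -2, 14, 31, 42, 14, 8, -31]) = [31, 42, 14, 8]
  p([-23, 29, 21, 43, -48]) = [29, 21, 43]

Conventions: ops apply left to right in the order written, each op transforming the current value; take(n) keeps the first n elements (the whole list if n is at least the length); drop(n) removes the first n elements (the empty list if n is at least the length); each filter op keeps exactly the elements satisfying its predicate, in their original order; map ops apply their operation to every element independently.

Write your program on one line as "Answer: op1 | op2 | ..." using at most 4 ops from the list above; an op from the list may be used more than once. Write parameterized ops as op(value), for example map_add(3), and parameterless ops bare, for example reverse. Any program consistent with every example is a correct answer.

filter_gt(5) | reverse | take(4) | reverse

Check, running the answer program on each example:
  [15, -26, -10, 12, 14, -24, 22, 31, -23] -> [15, 12, 14, 22, 31] -> [31, 22, 14, 12, 15] -> [31, 22, 14, 12] -> [12, 14, 22, 31]
  [33, 42, -29, 20, -40] -> [33, 42, 20] -> [20, 42, 33] -> [20, 42, 33] -> [33, 42, 20]
  [-31, 13, -2, 14, 31, 42, 14, 8, -31] -> [13, 14, 31, 42, 14, 8] -> [8, 14, 42, 31, 14, 13] -> [8, 14, 42, 31] -> [31, 42, 14, 8]
  [-23, 29, 21, 43, -48] -> [29, 21, 43] -> [43, 21, 29] -> [43, 21, 29] -> [29, 21, 43]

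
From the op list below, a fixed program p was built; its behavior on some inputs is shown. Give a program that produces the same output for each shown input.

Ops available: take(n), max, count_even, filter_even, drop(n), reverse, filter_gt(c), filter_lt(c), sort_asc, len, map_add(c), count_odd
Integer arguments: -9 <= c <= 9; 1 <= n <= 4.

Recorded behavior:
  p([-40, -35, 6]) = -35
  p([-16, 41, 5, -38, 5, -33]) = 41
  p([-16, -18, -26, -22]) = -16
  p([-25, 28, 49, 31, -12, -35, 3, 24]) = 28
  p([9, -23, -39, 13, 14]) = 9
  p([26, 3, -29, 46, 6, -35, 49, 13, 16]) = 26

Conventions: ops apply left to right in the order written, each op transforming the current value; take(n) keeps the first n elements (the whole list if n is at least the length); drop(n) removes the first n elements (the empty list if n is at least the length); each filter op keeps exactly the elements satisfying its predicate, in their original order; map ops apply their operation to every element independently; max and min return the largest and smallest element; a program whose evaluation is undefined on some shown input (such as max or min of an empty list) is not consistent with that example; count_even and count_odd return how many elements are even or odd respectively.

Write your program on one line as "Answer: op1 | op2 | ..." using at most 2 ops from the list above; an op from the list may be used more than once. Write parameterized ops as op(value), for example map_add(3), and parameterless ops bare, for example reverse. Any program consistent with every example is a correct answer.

take(2) | max

Check, running the answer program on each example:
  [-40, -35, 6] -> [-40, -35] -> -35
  [-16, 41, 5, -38, 5, -33] -> [-16, 41] -> 41
  [-16, -18, -26, -22] -> [-16, -18] -> -16
  [-25, 28, 49, 31, -12, -35, 3, 24] -> [-25, 28] -> 28
  [9, -23, -39, 13, 14] -> [9, -23] -> 9
  [26, 3, -29, 46, 6, -35, 49, 13, 16] -> [26, 3] -> 26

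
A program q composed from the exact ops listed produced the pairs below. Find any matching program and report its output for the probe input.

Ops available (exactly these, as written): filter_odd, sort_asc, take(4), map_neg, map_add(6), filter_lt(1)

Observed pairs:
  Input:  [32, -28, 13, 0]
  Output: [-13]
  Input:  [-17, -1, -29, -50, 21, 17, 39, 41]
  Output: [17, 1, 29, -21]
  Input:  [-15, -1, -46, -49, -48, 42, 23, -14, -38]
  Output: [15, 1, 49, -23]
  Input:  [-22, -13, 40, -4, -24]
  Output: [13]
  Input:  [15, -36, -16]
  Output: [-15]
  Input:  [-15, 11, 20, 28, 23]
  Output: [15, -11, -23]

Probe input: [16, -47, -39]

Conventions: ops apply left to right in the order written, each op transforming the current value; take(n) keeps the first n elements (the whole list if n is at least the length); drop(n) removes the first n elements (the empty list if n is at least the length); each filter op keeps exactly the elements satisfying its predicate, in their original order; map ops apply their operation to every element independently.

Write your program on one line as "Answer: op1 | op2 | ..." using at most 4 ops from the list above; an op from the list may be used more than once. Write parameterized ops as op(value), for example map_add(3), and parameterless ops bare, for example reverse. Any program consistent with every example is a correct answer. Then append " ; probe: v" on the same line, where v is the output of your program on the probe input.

map_neg | filter_odd | take(4) ; probe: [47, 39]

Check, running the answer program on each example:
  [32, -28, 13, 0] -> [-32, 28, -13, 0] -> [-13] -> [-13]
  [-17, -1, -29, -50, 21, 17, 39, 41] -> [17, 1, 29, 50, -21, -17, -39, -41] -> [17, 1, 29, -21, -17, -39, -41] -> [17, 1, 29, -21]
  [-15, -1, -46, -49, -48, 42, 23, -14, -38] -> [15, 1, 46, 49, 48, -42, -23, 14, 38] -> [15, 1, 49, -23] -> [15, 1, 49, -23]
  [-22, -13, 40, -4, -24] -> [22, 13, -40, 4, 24] -> [13] -> [13]
  [15, -36, -16] -> [-15, 36, 16] -> [-15] -> [-15]
  [-15, 11, 20, 28, 23] -> [15, -11, -20, -28, -23] -> [15, -11, -23] -> [15, -11, -23]
  probe: [16, -47, -39] -> [-16, 47, 39] -> [47, 39] -> [47, 39]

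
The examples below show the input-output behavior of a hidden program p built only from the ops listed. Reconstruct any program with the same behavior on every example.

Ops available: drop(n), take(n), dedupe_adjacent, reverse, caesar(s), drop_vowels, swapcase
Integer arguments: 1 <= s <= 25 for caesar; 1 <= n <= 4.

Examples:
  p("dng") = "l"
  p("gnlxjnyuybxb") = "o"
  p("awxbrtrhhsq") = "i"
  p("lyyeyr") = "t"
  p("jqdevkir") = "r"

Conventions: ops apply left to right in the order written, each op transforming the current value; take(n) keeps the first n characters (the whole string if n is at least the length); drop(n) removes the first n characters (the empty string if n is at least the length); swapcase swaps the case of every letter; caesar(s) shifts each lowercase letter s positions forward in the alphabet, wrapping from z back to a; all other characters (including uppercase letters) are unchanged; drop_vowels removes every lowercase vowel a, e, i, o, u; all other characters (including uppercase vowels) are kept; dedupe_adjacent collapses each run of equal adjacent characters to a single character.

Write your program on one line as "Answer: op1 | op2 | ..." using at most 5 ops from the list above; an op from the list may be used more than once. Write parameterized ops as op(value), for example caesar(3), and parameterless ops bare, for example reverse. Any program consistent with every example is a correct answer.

caesar(8) | take(3) | reverse | drop(2)

Check, running the answer program on each example:
  "dng" -> "lvo" -> "lvo" -> "ovl" -> "l"
  "gnlxjnyuybxb" -> "ovtfrvgcgjfj" -> "ovt" -> "tvo" -> "o"
  "awxbrtrhhsq" -> "iefjzbzppay" -> "ief" -> "fei" -> "i"
  "lyyeyr" -> "tggmgz" -> "tgg" -> "ggt" -> "t"
  "jqdevkir" -> "rylmdsqz" -> "ryl" -> "lyr" -> "r"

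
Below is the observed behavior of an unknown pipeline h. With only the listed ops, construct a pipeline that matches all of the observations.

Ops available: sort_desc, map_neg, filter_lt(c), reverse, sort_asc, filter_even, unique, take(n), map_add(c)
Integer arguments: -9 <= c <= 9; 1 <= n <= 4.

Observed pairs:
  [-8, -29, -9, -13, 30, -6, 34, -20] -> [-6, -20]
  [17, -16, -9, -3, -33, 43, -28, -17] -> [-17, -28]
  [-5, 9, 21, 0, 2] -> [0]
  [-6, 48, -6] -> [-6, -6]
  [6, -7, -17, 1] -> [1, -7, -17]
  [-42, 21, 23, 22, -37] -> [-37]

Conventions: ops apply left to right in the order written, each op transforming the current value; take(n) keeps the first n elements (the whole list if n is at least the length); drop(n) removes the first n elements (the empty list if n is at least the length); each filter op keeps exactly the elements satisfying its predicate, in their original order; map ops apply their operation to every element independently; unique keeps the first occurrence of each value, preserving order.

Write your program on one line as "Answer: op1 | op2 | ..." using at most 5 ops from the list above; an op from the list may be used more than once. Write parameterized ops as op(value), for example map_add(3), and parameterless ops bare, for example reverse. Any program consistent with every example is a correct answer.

reverse | take(3) | sort_desc | filter_lt(2)

Check, running the answer program on each example:
  [-8, -29, -9, -13, 30, -6, 34, -20] -> [-20, 34, -6, 30, -13, -9, -29, -8] -> [-20, 34, -6] -> [34, -6, -20] -> [-6, -20]
  [17, -16, -9, -3, -33, 43, -28, -17] -> [-17, -28, 43, -33, -3, -9, -16, 17] -> [-17, -28, 43] -> [43, -17, -28] -> [-17, -28]
  [-5, 9, 21, 0, 2] -> [2, 0, 21, 9, -5] -> [2, 0, 21] -> [21, 2, 0] -> [0]
  [-6, 48, -6] -> [-6, 48, -6] -> [-6, 48, -6] -> [48, -6, -6] -> [-6, -6]
  [6, -7, -17, 1] -> [1, -17, -7, 6] -> [1, -17, -7] -> [1, -7, -17] -> [1, -7, -17]
  [-42, 21, 23, 22, -37] -> [-37, 22, 23, 21, -42] -> [-37, 22, 23] -> [23, 22, -37] -> [-37]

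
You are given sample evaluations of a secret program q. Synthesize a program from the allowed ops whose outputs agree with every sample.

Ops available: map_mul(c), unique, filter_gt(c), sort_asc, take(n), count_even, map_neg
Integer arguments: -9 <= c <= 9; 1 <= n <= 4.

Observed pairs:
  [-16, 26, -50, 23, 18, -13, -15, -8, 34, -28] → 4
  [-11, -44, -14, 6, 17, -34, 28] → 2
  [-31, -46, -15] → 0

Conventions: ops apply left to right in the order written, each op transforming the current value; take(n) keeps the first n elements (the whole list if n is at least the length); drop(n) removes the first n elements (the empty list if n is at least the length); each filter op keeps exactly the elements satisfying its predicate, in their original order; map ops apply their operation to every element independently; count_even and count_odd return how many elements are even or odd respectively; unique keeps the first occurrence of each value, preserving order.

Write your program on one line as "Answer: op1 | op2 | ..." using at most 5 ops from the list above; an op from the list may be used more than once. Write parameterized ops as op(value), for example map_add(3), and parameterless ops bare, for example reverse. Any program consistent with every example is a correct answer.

filter_gt(7) | sort_asc | map_neg | map_mul(6) | count_even

Check, running the answer program on each example:
  [-16, 26, -50, 23, 18, -13, -15, -8, 34, -28] -> [26, 23, 18, 34] -> [18, 23, 26, 34] -> [-18, -23, -26, -34] -> [-108, -138, -156, -204] -> 4
  [-11, -44, -14, 6, 17, -34, 28] -> [17, 28] -> [17, 28] -> [-17, -28] -> [-102, -168] -> 2
  [-31, -46, -15] -> [] -> [] -> [] -> [] -> 0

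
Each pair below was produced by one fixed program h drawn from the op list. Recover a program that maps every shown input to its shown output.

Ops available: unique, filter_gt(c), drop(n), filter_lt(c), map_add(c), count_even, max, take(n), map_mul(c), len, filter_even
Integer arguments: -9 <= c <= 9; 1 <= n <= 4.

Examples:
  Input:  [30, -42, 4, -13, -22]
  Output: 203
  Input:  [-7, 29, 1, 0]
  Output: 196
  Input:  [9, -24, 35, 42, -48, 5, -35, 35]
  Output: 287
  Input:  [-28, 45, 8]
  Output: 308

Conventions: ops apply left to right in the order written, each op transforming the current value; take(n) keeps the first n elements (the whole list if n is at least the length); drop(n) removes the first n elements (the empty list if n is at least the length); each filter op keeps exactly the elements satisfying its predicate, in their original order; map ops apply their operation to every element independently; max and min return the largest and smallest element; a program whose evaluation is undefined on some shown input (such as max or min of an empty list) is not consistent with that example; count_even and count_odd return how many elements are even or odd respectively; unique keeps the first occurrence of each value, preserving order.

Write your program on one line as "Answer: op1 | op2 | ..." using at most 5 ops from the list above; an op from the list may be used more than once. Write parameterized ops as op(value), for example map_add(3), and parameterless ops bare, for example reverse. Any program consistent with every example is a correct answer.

map_add(-4) | filter_gt(4) | map_add(3) | map_mul(7) | max

Check, running the answer program on each example:
  [30, -42, 4, -13, -22] -> [26, -46, 0, -17, -26] -> [26] -> [29] -> [203] -> 203
  [-7, 29, 1, 0] -> [-11, 25, -3, -4] -> [25] -> [28] -> [196] -> 196
  [9, -24, 35, 42, -48, 5, -35, 35] -> [5, -28, 31, 38, -52, 1, -39, 31] -> [5, 31, 38, 31] -> [8, 34, 41, 34] -> [56, 238, 287, 238] -> 287
  [-28, 45, 8] -> [-32, 41, 4] -> [41] -> [44] -> [308] -> 308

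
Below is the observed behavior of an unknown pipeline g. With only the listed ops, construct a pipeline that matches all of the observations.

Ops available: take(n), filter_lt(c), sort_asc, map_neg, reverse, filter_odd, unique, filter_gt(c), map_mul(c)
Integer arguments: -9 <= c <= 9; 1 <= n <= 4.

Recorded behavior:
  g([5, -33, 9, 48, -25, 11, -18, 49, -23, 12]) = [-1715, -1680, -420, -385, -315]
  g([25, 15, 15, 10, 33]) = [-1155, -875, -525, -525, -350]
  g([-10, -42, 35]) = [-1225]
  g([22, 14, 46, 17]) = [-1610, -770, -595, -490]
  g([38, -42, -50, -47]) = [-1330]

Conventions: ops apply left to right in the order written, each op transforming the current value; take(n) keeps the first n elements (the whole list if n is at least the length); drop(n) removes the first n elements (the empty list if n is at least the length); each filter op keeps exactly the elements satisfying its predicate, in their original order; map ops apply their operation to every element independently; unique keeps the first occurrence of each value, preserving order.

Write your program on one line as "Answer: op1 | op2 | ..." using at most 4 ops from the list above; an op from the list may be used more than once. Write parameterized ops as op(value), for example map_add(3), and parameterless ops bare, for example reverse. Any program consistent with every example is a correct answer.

filter_gt(7) | map_mul(7) | map_mul(-5) | sort_asc

Check, running the answer program on each example:
  [5, -33, 9, 48, -25, 11, -18, 49, -23, 12] -> [9, 48, 11, 49, 12] -> [63, 336, 77, 343, 84] -> [-315, -1680, -385, -1715, -420] -> [-1715, -1680, -420, -385, -315]
  [25, 15, 15, 10, 33] -> [25, 15, 15, 10, 33] -> [175, 105, 105, 70, 231] -> [-875, -525, -525, -350, -1155] -> [-1155, -875, -525, -525, -350]
  [-10, -42, 35] -> [35] -> [245] -> [-1225] -> [-1225]
  [22, 14, 46, 17] -> [22, 14, 46, 17] -> [154, 98, 322, 119] -> [-770, -490, -1610, -595] -> [-1610, -770, -595, -490]
  [38, -42, -50, -47] -> [38] -> [266] -> [-1330] -> [-1330]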